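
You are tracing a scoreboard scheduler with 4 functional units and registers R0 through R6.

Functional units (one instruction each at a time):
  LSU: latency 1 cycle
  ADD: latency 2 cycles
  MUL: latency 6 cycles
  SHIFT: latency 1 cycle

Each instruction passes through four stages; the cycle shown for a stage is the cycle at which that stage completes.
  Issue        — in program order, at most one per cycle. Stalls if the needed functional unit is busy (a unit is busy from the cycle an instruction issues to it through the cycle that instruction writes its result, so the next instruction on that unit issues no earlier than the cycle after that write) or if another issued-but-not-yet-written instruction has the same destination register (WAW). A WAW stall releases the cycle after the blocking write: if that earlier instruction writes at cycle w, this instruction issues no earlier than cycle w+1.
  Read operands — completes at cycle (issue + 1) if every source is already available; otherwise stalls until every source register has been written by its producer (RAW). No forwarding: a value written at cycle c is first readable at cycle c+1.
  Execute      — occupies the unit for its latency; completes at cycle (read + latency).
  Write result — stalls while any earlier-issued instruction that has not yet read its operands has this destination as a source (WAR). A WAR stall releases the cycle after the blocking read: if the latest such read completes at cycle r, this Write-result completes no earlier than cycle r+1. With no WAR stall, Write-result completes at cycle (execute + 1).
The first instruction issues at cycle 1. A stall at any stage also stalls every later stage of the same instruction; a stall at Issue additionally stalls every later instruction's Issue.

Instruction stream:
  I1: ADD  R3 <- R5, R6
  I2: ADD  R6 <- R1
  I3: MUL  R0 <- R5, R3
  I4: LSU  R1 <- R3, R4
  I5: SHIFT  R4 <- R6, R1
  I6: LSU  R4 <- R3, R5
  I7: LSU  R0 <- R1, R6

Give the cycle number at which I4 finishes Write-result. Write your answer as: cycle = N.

c1: I1 issues→ADD
c2: I1 reads
c4: I1 exec-done
c5: I1 writes R3
c6: I2 issues→ADD
c7: I2 reads, I3 issues→MUL
c8: I3 reads, I4 issues→LSU
c9: I2 exec-done, I4 reads, I5 issues→SHIFT
c10: I2 writes R6, I4 exec-done
c11: I4 writes R1
c12: I5 reads
c13: I5 exec-done
c14: I3 exec-done, I5 writes R4
c15: I3 writes R0, I6 issues→LSU
c16: I6 reads
c17: I6 exec-done
c18: I6 writes R4
c19: I7 issues→LSU
c20: I7 reads
c21: I7 exec-done
c22: I7 writes R0

cycle = 11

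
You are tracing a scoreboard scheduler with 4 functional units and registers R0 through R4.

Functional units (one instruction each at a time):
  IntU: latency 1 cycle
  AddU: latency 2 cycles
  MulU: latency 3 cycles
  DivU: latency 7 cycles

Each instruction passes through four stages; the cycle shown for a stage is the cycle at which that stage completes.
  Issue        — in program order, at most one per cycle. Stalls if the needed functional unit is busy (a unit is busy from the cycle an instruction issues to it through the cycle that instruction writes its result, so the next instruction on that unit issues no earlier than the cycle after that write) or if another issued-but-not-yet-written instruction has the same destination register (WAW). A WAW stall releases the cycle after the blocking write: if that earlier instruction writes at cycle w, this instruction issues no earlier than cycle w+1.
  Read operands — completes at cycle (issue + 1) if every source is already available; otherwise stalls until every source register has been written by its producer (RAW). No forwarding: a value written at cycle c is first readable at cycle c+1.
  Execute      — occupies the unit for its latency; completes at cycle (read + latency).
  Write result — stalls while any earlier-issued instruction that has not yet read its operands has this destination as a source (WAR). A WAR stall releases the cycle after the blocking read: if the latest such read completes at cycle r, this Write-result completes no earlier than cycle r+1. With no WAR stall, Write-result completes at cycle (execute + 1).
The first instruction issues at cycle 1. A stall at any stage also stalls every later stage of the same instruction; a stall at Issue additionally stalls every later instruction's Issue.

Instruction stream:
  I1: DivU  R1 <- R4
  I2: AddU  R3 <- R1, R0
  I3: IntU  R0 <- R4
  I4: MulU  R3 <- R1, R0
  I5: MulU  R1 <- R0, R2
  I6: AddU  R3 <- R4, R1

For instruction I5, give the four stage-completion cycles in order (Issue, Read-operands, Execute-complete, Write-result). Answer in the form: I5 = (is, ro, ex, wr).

I5 = (21, 22, 25, 26)

[1] I1→DivU
[2] I1 RO, I2→AddU
[3] I3→IntU
[4] I3 RO
[5] I3 EX
[9] I1 EX
[10] I1 WR R1
[11] I2 RO
[12] I3 WR R0
[13] I2 EX
[14] I2 WR R3
[15] I4→MulU
[16] I4 RO
[19] I4 EX
[20] I4 WR R3
[21] I5→MulU
[22] I5 RO, I6→AddU
[25] I5 EX
[26] I5 WR R1
[27] I6 RO
[29] I6 EX
[30] I6 WR R3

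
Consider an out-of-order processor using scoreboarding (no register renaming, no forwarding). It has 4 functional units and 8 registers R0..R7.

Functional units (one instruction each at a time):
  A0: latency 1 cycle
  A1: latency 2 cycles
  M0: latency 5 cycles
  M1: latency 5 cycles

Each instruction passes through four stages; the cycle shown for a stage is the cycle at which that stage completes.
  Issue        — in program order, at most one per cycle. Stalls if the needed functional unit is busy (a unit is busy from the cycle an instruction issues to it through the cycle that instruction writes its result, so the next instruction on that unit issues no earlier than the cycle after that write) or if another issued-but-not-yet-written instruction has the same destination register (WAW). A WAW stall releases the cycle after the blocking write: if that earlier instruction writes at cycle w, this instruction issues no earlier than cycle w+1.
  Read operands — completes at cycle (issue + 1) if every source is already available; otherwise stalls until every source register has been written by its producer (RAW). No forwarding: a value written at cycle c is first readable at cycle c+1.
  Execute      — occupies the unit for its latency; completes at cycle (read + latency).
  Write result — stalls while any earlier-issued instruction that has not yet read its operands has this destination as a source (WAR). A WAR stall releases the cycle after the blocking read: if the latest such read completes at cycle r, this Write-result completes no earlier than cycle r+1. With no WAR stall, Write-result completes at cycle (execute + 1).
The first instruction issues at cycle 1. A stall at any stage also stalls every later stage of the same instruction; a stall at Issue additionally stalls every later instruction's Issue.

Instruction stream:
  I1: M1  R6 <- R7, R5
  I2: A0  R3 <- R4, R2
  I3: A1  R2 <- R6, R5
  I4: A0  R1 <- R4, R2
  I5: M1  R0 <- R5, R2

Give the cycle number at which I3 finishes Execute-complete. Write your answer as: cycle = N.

cycle = 11

cycle 1: I1 issues→M1
cycle 2: I1 reads, I2 issues→A0
cycle 3: I2 reads, I3 issues→A1
cycle 4: I2 exec-done
cycle 5: I2 writes R3
cycle 6: I4 issues→A0
cycle 7: I1 exec-done
cycle 8: I1 writes R6
cycle 9: I3 reads, I5 issues→M1
cycle 11: I3 exec-done
cycle 12: I3 writes R2
cycle 13: I4 reads, I5 reads
cycle 14: I4 exec-done
cycle 15: I4 writes R1
cycle 18: I5 exec-done
cycle 19: I5 writes R0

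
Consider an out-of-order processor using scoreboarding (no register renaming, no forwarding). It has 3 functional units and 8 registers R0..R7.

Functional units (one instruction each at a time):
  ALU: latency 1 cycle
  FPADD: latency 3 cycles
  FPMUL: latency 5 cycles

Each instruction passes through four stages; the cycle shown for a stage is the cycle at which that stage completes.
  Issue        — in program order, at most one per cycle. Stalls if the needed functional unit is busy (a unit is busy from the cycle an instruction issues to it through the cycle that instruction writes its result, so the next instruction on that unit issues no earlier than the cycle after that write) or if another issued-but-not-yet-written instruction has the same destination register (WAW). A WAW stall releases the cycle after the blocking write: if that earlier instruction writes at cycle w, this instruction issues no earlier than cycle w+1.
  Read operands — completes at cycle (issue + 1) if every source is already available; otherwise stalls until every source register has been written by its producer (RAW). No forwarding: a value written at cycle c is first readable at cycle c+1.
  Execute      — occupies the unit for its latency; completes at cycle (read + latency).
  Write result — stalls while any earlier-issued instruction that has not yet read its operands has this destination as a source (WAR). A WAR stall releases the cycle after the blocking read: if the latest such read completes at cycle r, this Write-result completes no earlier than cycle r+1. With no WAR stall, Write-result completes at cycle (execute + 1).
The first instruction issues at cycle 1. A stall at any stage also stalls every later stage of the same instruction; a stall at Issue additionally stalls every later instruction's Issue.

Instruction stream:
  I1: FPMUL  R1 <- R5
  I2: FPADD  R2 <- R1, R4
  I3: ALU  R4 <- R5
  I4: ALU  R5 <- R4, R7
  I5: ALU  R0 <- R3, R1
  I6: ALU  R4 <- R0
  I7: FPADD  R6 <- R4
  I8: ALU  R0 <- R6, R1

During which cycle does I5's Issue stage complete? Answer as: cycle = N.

cycle = 15

cycle 1: issue I1 (FPMUL)
cycle 2: I1 read-ops · issue I2 (FPADD)
cycle 3: issue I3 (ALU)
cycle 4: I3 read-ops
cycle 5: I3 finished on ALU
cycle 7: I1 finished on FPMUL
cycle 8: I1→R1
cycle 9: I2 read-ops
cycle 10: I3→R4
cycle 11: issue I4 (ALU)
cycle 12: I2 finished on FPADD · I4 read-ops
cycle 13: I2→R2 · I4 finished on ALU
cycle 14: I4→R5
cycle 15: issue I5 (ALU)
cycle 16: I5 read-ops
cycle 17: I5 finished on ALU
cycle 18: I5→R0
cycle 19: issue I6 (ALU)
cycle 20: I6 read-ops · issue I7 (FPADD)
cycle 21: I6 finished on ALU
cycle 22: I6→R4
cycle 23: I7 read-ops · issue I8 (ALU)
cycle 26: I7 finished on FPADD
cycle 27: I7→R6
cycle 28: I8 read-ops
cycle 29: I8 finished on ALU
cycle 30: I8→R0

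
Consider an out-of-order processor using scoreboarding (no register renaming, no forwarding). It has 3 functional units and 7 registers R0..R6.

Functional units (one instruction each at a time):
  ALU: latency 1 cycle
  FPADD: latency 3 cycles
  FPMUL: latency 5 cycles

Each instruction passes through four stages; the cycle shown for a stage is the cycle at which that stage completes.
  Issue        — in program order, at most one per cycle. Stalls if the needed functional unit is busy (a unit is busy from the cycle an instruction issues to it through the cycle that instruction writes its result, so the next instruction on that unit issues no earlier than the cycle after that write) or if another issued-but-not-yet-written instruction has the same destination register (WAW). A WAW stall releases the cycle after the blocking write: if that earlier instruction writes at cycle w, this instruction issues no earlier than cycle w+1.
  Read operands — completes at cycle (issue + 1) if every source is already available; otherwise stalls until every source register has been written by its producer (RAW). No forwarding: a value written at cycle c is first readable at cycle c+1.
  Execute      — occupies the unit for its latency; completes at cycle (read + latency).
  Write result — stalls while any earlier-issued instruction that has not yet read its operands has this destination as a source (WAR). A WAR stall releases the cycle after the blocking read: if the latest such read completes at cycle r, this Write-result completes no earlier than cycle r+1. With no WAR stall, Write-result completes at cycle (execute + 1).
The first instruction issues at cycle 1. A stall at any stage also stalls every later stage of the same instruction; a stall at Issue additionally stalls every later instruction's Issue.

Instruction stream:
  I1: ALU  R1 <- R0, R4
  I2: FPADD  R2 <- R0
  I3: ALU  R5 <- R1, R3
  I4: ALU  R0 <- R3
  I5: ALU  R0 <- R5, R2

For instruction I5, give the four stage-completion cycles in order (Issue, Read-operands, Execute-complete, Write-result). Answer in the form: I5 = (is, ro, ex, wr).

I5 = (13, 14, 15, 16)

1) issue 1, read 2, done 3, write 4
2) issue 2, read 3, done 6, write 7
3) issue 5, read 6, done 7, write 8  <struct: ALU busy until I1 writes@4>
4) issue 9, read 10, done 11, write 12  <struct: ALU busy until I3 writes@8>
5) issue 13, read 14, done 15, write 16  <struct: ALU busy until I4 writes@12>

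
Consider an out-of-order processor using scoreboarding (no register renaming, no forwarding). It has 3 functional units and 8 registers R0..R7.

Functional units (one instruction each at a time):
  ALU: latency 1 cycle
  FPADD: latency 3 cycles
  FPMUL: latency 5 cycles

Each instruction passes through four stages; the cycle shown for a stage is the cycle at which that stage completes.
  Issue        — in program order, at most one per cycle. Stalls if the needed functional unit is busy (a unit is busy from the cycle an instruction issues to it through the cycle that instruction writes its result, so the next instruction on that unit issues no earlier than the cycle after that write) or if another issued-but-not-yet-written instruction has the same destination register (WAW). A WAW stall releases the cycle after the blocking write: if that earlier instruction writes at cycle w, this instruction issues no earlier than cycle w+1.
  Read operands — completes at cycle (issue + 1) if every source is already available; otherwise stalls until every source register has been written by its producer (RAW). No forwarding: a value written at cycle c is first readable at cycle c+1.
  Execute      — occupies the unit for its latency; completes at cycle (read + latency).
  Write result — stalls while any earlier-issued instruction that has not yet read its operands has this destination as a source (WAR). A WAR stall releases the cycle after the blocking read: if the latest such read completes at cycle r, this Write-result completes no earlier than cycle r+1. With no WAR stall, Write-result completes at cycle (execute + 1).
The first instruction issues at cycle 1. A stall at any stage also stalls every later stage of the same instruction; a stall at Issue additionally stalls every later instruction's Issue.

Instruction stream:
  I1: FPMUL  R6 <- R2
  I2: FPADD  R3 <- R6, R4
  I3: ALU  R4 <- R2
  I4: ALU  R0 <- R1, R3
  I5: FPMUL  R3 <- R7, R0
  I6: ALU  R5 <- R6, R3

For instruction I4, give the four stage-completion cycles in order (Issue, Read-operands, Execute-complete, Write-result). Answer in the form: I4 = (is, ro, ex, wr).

1) issue 1, read 2, done 7, write 8
2) issue 2, read 9, done 12, write 13  <RAW R6: wait I1 write@8>
3) issue 3, read 4, done 5, write 10  <WAR R4: wait I2 read@9>
4) issue 11, read 14, done 15, write 16  <struct: ALU busy until I3 writes@10 / RAW R3: wait I2 write@13>
5) issue 14, read 17, done 22, write 23  <WAW R3: wait I2 write@13 / RAW R0: wait I4 write@16>
6) issue 17, read 24, done 25, write 26  <struct: ALU busy until I4 writes@16 / RAW R3: wait I5 write@23>

I4 = (11, 14, 15, 16)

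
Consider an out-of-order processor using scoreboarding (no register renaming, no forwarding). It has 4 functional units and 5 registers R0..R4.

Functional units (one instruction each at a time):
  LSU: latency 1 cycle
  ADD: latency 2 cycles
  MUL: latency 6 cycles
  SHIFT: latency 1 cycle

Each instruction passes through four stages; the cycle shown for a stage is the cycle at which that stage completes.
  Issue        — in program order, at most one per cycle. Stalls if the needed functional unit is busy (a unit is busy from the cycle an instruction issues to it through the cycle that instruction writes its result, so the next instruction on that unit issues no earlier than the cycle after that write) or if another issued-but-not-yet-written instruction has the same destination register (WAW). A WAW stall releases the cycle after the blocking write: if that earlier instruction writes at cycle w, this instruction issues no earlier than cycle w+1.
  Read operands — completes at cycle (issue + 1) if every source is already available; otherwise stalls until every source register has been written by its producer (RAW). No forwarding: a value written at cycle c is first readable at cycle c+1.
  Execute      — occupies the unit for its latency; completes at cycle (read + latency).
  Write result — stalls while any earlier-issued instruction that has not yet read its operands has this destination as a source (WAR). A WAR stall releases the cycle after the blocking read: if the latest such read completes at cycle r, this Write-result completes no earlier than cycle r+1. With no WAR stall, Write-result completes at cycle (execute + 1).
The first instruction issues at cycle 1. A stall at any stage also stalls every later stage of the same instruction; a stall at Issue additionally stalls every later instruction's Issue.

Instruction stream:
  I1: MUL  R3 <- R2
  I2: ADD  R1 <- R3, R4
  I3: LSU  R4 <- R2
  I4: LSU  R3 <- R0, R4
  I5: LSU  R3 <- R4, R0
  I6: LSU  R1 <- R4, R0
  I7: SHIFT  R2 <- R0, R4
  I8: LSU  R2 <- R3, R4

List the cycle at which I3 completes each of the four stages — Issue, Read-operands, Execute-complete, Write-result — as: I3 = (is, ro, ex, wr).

cycle 1: issue I1 (MUL)
cycle 2: I1 read-ops; issue I2 (ADD)
cycle 3: issue I3 (LSU)
cycle 4: I3 read-ops
cycle 5: I3 finished on LSU
cycle 8: I1 finished on MUL
cycle 9: I1→R3
cycle 10: I2 read-ops
cycle 11: I3→R4
cycle 12: I2 finished on ADD; issue I4 (LSU)
cycle 13: I2→R1; I4 read-ops
cycle 14: I4 finished on LSU
cycle 15: I4→R3
cycle 16: issue I5 (LSU)
cycle 17: I5 read-ops
cycle 18: I5 finished on LSU
cycle 19: I5→R3
cycle 20: issue I6 (LSU)
cycle 21: I6 read-ops; issue I7 (SHIFT)
cycle 22: I6 finished on LSU; I7 read-ops
cycle 23: I6→R1; I7 finished on SHIFT
cycle 24: I7→R2
cycle 25: issue I8 (LSU)
cycle 26: I8 read-ops
cycle 27: I8 finished on LSU
cycle 28: I8→R2

I3 = (3, 4, 5, 11)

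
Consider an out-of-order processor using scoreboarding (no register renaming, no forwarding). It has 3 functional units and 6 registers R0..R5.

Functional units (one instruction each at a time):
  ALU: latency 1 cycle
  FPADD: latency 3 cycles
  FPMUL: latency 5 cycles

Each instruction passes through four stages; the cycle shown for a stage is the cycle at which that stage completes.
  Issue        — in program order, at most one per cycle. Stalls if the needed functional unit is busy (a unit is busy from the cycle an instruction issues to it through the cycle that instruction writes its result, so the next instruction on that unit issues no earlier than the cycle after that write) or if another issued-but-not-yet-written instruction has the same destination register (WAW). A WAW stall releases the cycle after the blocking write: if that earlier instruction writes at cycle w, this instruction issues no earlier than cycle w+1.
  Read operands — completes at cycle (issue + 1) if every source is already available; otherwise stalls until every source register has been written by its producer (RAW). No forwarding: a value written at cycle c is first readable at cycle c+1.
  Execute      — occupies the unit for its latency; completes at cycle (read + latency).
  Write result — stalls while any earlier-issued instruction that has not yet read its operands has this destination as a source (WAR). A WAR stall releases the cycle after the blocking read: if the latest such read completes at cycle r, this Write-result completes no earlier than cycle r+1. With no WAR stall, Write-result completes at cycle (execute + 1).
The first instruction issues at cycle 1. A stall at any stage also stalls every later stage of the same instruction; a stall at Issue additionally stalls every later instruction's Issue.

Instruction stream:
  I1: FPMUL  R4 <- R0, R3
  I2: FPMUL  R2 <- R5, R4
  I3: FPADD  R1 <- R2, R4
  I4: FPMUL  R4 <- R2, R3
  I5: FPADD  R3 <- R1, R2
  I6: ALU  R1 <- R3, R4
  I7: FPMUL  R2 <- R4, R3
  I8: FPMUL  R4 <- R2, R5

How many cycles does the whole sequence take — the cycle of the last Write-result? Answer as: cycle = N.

cycle = 42

1) issue 1, read 2, done 7, write 8
2) issue 9, read 10, done 15, write 16  <struct: FPMUL busy until I1 writes@8>
3) issue 10, read 17, done 20, write 21  <RAW R2: wait I2 write@16>
4) issue 17, read 18, done 23, write 24  <struct: FPMUL busy until I2 writes@16>
5) issue 22, read 23, done 26, write 27  <struct: FPADD busy until I3 writes@21>
6) issue 23, read 28, done 29, write 30  <RAW R3: wait I5 write@27>
7) issue 25, read 28, done 33, write 34  <struct: FPMUL busy until I4 writes@24 / RAW R3: wait I5 write@27>
8) issue 35, read 36, done 41, write 42  <struct: FPMUL busy until I7 writes@34>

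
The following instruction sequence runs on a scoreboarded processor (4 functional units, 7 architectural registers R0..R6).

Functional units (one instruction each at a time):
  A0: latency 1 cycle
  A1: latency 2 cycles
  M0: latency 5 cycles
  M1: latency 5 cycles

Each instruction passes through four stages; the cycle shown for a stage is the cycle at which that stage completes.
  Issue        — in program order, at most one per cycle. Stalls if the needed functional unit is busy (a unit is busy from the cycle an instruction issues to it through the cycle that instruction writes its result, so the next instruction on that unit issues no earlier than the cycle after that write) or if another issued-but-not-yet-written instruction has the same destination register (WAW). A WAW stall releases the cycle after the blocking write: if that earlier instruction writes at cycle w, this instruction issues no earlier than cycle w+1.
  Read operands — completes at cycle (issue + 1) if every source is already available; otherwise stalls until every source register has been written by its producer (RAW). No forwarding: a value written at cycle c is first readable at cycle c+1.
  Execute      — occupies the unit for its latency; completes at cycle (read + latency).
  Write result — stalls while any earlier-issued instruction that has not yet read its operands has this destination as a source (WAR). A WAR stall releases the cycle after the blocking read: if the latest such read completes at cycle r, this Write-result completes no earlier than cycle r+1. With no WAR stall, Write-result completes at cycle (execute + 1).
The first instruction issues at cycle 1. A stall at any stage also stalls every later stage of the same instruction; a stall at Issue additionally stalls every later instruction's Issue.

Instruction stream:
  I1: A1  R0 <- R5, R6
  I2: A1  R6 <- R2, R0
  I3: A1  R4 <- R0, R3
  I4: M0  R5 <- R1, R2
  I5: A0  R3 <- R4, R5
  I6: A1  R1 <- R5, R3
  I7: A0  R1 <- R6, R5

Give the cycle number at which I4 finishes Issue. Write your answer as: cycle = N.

cycle = 12

I1  is:1  ro:2  ex:4  wr:5
I2  is:6  ro:7  ex:9  wr:10  — struct: A1 busy until I1 writes@5
I3  is:11  ro:12  ex:14  wr:15  — struct: A1 busy until I2 writes@10
I4  is:12  ro:13  ex:18  wr:19
I5  is:13  ro:20  ex:21  wr:22  — RAW R5: wait I4 write@19
I6  is:16  ro:23  ex:25  wr:26  — struct: A1 busy until I3 writes@15, RAW R3: wait I5 write@22
I7  is:27  ro:28  ex:29  wr:30  — WAW R1: wait I6 write@26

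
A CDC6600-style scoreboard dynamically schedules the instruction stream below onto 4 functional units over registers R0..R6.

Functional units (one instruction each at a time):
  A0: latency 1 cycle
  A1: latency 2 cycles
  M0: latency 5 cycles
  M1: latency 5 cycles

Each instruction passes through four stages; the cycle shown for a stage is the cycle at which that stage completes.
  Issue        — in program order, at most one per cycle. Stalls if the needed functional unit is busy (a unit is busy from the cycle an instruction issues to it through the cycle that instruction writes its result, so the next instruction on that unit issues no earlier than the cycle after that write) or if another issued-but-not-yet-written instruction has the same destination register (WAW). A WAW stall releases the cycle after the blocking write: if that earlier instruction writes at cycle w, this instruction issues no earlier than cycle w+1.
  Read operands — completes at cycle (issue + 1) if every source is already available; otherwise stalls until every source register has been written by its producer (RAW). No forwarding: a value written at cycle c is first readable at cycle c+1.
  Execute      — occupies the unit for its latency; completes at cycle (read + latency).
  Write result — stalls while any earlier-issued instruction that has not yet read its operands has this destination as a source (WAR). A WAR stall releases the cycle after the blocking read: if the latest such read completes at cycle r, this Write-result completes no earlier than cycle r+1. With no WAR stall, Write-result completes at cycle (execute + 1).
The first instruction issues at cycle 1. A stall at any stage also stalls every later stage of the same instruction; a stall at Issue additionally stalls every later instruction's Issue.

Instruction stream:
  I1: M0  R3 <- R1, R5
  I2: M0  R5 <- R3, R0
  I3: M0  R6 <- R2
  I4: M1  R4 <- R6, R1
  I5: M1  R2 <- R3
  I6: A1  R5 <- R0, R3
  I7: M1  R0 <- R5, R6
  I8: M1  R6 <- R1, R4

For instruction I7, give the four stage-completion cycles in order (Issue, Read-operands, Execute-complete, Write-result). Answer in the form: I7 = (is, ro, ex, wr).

t=1  issue I1 (M0)
t=2  I1 read-ops
t=7  I1 finished on M0
t=8  I1→R3
t=9  issue I2 (M0)
t=10  I2 read-ops
t=15  I2 finished on M0
t=16  I2→R5
t=17  issue I3 (M0)
t=18  I3 read-ops | issue I4 (M1)
t=23  I3 finished on M0
t=24  I3→R6
t=25  I4 read-ops
t=30  I4 finished on M1
t=31  I4→R4
t=32  issue I5 (M1)
t=33  I5 read-ops | issue I6 (A1)
t=34  I6 read-ops
t=36  I6 finished on A1
t=37  I6→R5
t=38  I5 finished on M1
t=39  I5→R2
t=40  issue I7 (M1)
t=41  I7 read-ops
t=46  I7 finished on M1
t=47  I7→R0
t=48  issue I8 (M1)
t=49  I8 read-ops
t=54  I8 finished on M1
t=55  I8→R6

I7 = (40, 41, 46, 47)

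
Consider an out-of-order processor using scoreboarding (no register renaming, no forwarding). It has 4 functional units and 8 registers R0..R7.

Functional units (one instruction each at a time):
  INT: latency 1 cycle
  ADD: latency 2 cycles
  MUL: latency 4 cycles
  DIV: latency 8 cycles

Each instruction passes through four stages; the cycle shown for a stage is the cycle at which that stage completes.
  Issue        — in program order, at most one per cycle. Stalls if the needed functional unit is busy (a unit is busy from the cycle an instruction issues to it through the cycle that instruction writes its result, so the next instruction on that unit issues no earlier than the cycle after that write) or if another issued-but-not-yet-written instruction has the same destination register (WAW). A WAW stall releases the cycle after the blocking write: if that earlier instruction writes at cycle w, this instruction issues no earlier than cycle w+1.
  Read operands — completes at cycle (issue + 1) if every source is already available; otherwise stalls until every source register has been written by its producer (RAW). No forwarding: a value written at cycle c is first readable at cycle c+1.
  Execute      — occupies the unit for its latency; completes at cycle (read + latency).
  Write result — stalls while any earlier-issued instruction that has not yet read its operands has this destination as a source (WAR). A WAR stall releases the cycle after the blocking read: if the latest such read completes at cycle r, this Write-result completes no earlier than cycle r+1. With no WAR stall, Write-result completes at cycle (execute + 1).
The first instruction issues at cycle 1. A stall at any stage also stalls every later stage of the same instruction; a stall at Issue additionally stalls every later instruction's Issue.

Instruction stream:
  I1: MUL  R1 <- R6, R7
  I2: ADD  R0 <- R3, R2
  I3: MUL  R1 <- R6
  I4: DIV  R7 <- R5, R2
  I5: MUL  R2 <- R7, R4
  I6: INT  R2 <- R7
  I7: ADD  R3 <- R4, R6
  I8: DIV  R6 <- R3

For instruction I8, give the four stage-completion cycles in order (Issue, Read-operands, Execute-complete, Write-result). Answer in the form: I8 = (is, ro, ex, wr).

t=1  I1 issues→MUL
t=2  I1 reads · I2 issues→ADD
t=3  I2 reads
t=5  I2 exec-done
t=6  I1 exec-done · I2 writes R0
t=7  I1 writes R1
t=8  I3 issues→MUL
t=9  I3 reads · I4 issues→DIV
t=10  I4 reads
t=13  I3 exec-done
t=14  I3 writes R1
t=15  I5 issues→MUL
t=18  I4 exec-done
t=19  I4 writes R7
t=20  I5 reads
t=24  I5 exec-done
t=25  I5 writes R2
t=26  I6 issues→INT
t=27  I6 reads · I7 issues→ADD
t=28  I6 exec-done · I7 reads · I8 issues→DIV
t=29  I6 writes R2
t=30  I7 exec-done
t=31  I7 writes R3
t=32  I8 reads
t=40  I8 exec-done
t=41  I8 writes R6

I8 = (28, 32, 40, 41)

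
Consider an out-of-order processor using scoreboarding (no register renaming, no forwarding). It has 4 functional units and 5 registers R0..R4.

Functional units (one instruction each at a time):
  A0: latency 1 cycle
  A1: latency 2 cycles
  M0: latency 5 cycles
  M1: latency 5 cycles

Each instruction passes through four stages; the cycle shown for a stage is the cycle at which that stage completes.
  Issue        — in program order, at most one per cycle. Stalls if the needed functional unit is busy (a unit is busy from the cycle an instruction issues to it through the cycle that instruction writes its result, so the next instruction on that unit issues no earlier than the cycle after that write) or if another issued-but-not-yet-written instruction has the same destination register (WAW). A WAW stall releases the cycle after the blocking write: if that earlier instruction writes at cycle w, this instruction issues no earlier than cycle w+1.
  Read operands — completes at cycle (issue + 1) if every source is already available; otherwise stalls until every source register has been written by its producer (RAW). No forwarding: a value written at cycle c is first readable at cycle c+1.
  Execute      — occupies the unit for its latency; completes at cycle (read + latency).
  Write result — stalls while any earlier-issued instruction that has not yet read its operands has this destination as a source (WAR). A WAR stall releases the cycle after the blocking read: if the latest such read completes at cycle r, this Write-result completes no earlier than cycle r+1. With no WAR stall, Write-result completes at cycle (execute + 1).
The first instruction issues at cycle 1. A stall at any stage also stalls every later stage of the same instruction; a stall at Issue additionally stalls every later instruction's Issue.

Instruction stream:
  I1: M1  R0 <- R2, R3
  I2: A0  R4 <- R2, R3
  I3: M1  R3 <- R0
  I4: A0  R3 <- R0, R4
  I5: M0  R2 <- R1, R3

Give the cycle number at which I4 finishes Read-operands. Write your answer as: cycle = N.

cycle = 18

[I1] 1/2/7/8
[I2] 2/3/4/5
[I3] 9/10/15/16  (struct: M1 busy until I1 writes@8)
[I4] 17/18/19/20  (WAW R3: wait I3 write@16)
[I5] 18/21/26/27  (RAW R3: wait I4 write@20)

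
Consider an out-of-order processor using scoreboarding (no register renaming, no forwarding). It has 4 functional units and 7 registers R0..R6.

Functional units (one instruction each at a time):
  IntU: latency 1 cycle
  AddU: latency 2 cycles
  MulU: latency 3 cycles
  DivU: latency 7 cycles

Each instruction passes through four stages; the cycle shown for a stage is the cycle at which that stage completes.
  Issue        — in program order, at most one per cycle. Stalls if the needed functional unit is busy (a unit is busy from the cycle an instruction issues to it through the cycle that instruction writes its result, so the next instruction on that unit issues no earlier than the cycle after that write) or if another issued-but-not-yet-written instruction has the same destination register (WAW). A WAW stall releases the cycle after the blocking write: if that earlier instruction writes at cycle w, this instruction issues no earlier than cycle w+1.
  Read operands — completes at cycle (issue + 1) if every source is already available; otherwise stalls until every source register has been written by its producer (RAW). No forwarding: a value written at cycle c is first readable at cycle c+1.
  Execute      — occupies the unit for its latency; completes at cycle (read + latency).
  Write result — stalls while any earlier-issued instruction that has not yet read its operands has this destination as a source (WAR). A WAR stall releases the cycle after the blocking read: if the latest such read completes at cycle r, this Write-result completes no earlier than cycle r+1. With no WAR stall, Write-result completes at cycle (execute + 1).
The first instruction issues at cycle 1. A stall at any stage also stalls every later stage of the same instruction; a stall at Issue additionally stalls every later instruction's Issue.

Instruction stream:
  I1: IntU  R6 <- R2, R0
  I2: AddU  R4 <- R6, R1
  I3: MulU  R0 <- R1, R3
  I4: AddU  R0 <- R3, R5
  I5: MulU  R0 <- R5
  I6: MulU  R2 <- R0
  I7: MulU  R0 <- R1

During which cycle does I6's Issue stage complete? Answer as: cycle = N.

[1] I1 dispatched to IntU
[2] I1 operands ready, I2 dispatched to AddU
[3] I1 complete, I3 dispatched to MulU
[4] R6←I1, I3 operands ready
[5] I2 operands ready
[7] I2 complete, I3 complete
[8] R4←I2, R0←I3
[9] I4 dispatched to AddU
[10] I4 operands ready
[12] I4 complete
[13] R0←I4
[14] I5 dispatched to MulU
[15] I5 operands ready
[18] I5 complete
[19] R0←I5
[20] I6 dispatched to MulU
[21] I6 operands ready
[24] I6 complete
[25] R2←I6
[26] I7 dispatched to MulU
[27] I7 operands ready
[30] I7 complete
[31] R0←I7

cycle = 20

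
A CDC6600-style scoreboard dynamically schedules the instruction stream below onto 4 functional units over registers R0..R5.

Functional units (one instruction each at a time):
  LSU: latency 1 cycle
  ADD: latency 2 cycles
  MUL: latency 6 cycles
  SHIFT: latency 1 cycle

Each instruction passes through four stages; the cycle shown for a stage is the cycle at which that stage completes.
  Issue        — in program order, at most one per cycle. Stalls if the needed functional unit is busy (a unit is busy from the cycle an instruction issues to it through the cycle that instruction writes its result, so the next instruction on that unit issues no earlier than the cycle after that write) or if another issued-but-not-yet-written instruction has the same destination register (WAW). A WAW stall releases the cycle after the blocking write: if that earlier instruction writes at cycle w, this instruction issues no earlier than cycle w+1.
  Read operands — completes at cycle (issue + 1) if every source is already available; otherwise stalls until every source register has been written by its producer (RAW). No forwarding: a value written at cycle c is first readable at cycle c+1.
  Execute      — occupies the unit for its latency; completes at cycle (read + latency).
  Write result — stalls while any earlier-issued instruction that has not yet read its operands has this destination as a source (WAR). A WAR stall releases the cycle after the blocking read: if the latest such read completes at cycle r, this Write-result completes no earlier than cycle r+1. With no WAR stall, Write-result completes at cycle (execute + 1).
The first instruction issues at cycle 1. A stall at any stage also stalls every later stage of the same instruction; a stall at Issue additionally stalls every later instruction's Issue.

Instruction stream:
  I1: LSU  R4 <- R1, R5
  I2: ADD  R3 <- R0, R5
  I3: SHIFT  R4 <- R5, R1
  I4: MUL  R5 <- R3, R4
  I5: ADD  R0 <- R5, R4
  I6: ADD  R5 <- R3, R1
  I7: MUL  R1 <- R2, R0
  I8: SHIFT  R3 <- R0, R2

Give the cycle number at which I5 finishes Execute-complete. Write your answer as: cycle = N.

t=1  issue I1 (LSU)
t=2  I1 read-ops · issue I2 (ADD)
t=3  I1 finished on LSU · I2 read-ops
t=4  I1→R4
t=5  I2 finished on ADD · issue I3 (SHIFT)
t=6  I2→R3 · I3 read-ops · issue I4 (MUL)
t=7  I3 finished on SHIFT · issue I5 (ADD)
t=8  I3→R4
t=9  I4 read-ops
t=15  I4 finished on MUL
t=16  I4→R5
t=17  I5 read-ops
t=19  I5 finished on ADD
t=20  I5→R0
t=21  issue I6 (ADD)
t=22  I6 read-ops · issue I7 (MUL)
t=23  I7 read-ops · issue I8 (SHIFT)
t=24  I6 finished on ADD · I8 read-ops
t=25  I6→R5 · I8 finished on SHIFT
t=26  I8→R3
t=29  I7 finished on MUL
t=30  I7→R1

cycle = 19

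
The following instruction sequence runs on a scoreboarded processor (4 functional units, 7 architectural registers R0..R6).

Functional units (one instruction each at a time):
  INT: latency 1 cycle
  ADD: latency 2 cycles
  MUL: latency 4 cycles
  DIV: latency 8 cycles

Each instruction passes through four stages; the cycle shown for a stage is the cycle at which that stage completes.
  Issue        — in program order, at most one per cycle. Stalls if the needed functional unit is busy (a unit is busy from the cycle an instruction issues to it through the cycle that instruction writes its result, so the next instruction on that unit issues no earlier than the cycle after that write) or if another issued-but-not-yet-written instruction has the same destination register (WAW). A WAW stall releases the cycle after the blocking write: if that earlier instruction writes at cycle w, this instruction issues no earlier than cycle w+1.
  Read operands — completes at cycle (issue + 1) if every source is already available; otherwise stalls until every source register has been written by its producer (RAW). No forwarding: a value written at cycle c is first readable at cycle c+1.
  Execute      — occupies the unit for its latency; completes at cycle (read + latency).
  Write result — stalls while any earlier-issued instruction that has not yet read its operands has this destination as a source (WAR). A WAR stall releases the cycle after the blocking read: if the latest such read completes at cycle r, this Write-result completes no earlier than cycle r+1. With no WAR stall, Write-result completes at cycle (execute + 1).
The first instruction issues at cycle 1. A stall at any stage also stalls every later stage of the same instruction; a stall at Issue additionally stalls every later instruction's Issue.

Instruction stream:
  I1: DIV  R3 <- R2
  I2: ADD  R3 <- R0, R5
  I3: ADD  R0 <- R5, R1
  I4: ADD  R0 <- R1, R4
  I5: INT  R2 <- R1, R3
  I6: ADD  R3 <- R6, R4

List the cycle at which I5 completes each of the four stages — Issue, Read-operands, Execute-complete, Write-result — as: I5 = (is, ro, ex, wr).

I5 = (23, 24, 25, 26)

c1: I1 dispatched to DIV
c2: I1 operands ready
c10: I1 complete
c11: R3←I1
c12: I2 dispatched to ADD
c13: I2 operands ready
c15: I2 complete
c16: R3←I2
c17: I3 dispatched to ADD
c18: I3 operands ready
c20: I3 complete
c21: R0←I3
c22: I4 dispatched to ADD
c23: I4 operands ready, I5 dispatched to INT
c24: I5 operands ready
c25: I4 complete, I5 complete
c26: R0←I4, R2←I5
c27: I6 dispatched to ADD
c28: I6 operands ready
c30: I6 complete
c31: R3←I6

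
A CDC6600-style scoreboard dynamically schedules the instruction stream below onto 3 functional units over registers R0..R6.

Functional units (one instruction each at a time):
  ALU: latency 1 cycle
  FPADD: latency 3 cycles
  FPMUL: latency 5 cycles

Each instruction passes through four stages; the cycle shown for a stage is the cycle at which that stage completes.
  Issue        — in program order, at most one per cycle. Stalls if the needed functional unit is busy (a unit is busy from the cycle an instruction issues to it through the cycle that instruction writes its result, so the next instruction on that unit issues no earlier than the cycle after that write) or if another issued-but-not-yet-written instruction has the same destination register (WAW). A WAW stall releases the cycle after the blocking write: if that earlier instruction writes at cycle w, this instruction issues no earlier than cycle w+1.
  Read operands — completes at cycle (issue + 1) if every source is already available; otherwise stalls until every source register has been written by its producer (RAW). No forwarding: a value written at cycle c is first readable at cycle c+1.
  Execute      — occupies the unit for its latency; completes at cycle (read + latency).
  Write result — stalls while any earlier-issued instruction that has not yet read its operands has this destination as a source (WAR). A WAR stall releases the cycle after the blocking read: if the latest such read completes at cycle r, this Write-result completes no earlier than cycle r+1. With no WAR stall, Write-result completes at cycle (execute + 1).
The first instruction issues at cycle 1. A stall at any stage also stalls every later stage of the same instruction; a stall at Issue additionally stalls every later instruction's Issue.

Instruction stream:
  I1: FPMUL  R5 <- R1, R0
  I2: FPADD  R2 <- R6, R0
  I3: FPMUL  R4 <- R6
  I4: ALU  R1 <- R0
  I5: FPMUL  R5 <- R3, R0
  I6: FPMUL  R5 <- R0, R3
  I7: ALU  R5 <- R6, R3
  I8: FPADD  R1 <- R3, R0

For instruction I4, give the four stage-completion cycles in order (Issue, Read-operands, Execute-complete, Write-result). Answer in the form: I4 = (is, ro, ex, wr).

c1: issue I1 (FPMUL)
c2: I1 read-ops; issue I2 (FPADD)
c3: I2 read-ops
c6: I2 finished on FPADD
c7: I1 finished on FPMUL; I2→R2
c8: I1→R5
c9: issue I3 (FPMUL)
c10: I3 read-ops; issue I4 (ALU)
c11: I4 read-ops
c12: I4 finished on ALU
c13: I4→R1
c15: I3 finished on FPMUL
c16: I3→R4
c17: issue I5 (FPMUL)
c18: I5 read-ops
c23: I5 finished on FPMUL
c24: I5→R5
c25: issue I6 (FPMUL)
c26: I6 read-ops
c31: I6 finished on FPMUL
c32: I6→R5
c33: issue I7 (ALU)
c34: I7 read-ops; issue I8 (FPADD)
c35: I7 finished on ALU; I8 read-ops
c36: I7→R5
c38: I8 finished on FPADD
c39: I8→R1

I4 = (10, 11, 12, 13)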